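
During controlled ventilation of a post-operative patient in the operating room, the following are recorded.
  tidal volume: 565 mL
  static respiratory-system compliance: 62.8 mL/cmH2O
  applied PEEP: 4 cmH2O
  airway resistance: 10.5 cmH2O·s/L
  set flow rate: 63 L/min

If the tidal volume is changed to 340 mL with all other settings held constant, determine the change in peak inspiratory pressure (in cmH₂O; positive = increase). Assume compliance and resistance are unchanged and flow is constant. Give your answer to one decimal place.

-3.6

PIP = Vt/C + R·V̇ + PEEP (constant-flow equation of motion).
Only the elastic term changes: ΔPIP = ΔVt / C = (340 − 565) / 62.8 = -3.583 cmH2O.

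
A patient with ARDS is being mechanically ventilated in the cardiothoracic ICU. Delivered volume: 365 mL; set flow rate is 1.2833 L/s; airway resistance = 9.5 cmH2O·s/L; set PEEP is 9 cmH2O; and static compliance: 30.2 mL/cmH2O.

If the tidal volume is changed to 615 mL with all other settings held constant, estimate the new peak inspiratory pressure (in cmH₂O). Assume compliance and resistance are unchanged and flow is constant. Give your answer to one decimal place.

PIP = Vt/C + R·V̇ + PEEP (constant-flow equation of motion).
Only the elastic term changes: ΔPIP = ΔVt / C = (615 − 365) / 30.2 = 8.278 cmH2O.
Original PIP = 365/30.2 + 9.5×1.2833 + 9 = 33.277 cmH2O; new PIP = 33.277 + (8.278) = 41.555 cmH2O.

41.6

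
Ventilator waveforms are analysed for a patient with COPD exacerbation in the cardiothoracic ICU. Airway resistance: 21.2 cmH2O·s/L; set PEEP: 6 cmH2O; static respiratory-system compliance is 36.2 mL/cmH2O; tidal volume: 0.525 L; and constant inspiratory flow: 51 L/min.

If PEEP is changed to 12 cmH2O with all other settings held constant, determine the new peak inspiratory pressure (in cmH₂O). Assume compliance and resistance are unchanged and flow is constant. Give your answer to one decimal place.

Flow: 51 L/min ÷ 60 = 0.85 L/s.
PIP = Vt/C + R·V̇ + PEEP (constant-flow equation of motion).
Only the baseline term changes: ΔPIP = ΔPEEP = 12 − 6 = 6.0 cmH2O.
Original PIP = 525/36.2 + 21.2×0.85 + 6 = 38.523 cmH2O; new PIP = 38.523 + (6.0) = 44.523 cmH2O.

44.5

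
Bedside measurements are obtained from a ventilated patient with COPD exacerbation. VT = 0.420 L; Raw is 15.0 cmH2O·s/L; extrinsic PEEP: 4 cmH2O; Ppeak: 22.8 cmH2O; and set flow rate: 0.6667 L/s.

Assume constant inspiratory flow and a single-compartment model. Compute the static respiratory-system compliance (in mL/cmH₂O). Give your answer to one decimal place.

47.7

Equation of motion (constant flow): PIP = Vt/C + R·V̇ + PEEP.
Vt/C = PIP − R·V̇ − PEEP = 22.8 − 15.0×0.6667 − 4 = 22.8 − 10.001 − 4 = 8.799 cmH2O.
C = Vt / 8.799 = 420 / 8.799 = 47.733 mL/cmH2O.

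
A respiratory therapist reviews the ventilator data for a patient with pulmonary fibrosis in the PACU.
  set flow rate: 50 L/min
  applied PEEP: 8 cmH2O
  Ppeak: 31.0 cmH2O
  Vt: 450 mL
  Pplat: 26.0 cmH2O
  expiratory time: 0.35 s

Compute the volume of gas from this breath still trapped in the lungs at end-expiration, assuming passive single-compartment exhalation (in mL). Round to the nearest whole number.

44

Flow: 50 L/min ÷ 60 = 0.8333 L/s.
R = (PIP − Pplat)/V̇ = (31.0 − 26.0) / 0.8333 = 5.0/0.8333 = 6.0 cmH2O·s/L.
C = Vt/(Pplat − PEEP) = 450.0 / (26.0 − 8) = 450.0/18.0 = 25.0 mL/cmH2O.
τ = R × C = 6.0 × 0.025 L/cmH2O = 0.15 s.
Fraction remaining = e^(−Te/τ) = e^(−0.35/0.15) = 0.09697.
Trapped volume = 450.0 × 0.09697 = 43.637 mL.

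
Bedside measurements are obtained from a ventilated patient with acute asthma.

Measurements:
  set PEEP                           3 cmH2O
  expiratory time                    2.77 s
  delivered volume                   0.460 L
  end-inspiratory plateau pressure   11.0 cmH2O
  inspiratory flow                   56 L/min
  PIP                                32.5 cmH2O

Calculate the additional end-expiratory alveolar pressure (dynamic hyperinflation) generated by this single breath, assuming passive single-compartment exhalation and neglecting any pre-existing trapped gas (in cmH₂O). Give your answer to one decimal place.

Flow: 56 L/min ÷ 60 = 0.9333 L/s.
R = (PIP − Pplat)/V̇ = (32.5 − 11.0) / 0.9333 = 21.5/0.9333 = 23.037 cmH2O·s/L.
C = Vt/(Pplat − PEEP) = 460.0 / (11.0 − 3) = 460.0/8.0 = 57.5 mL/cmH2O.
τ = R × C = 23.037 × 0.0575 L/cmH2O = 1.325 s.
Fraction remaining = e^(−Te/τ) = e^(−2.77/1.325) = 0.1236; trapped volume = 460.0 × 0.1236 = 56.856 mL.
Additional alveolar pressure from trapping ≈ V_trapped / C = 56.856 / 57.5 = 0.9888 cmH2O.

1.0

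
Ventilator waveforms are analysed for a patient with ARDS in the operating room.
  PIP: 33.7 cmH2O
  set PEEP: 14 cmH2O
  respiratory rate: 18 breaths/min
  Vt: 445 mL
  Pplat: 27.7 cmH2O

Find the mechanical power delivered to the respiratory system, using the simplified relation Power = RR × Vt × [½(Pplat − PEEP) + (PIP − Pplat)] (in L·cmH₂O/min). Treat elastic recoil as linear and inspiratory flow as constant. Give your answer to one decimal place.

102.9

Per-breath work = Vt × [½(Pplat−PEEP) + (PIP−Pplat)] = 0.445 × [0.5×13.7 + 6.0] = 0.445 × 12.85 = 5.718 L·cmH2O.
Power = 18 × 5.718 = 102.92 L·cmH2O/min.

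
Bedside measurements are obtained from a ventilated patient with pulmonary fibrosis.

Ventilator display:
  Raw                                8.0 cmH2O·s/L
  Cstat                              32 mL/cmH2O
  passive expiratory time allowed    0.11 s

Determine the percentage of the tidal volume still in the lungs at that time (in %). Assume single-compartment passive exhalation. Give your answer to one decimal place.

65.1

τ = R × C = 8.0 × 32 mL/cmH2O = 8.0 × 0.032 L/cmH2O = 0.256 s.
Passive exhalation: V(t)/V₀ = e^(−t/τ) = e^(−0.11/0.256) = 0.6507.
Fraction remaining = 0.6507 → 65.07%.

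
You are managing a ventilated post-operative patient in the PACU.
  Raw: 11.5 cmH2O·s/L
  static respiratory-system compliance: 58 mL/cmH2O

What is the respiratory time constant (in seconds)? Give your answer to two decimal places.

0.67

τ = R × C = 11.5 × 58 mL/cmH2O = 11.5 × 0.058 L/cmH2O = 0.667 s.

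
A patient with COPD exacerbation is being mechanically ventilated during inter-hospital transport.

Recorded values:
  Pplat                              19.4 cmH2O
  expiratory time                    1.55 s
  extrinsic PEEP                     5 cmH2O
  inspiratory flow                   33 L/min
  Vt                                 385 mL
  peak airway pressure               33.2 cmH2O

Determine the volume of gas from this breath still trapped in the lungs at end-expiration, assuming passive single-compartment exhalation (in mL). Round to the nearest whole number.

Flow: 33 L/min ÷ 60 = 0.55 L/s.
R = (PIP − Pplat)/V̇ = (33.2 − 19.4) / 0.55 = 13.8/0.55 = 25.091 cmH2O·s/L.
C = Vt/(Pplat − PEEP) = 385.0 / (19.4 − 5) = 385.0/14.4 = 26.736 mL/cmH2O.
τ = R × C = 25.091 × 0.02674 L/cmH2O = 0.6709 s.
Fraction remaining = e^(−Te/τ) = e^(−1.55/0.6709) = 0.09923.
Trapped volume = 385.0 × 0.09923 = 38.204 mL.

38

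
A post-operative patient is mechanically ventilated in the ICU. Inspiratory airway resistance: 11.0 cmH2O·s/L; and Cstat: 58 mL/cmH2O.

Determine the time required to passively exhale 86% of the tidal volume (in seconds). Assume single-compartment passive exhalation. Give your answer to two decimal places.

τ = R × C = 11.0 × 58 mL/cmH2O = 11.0 × 0.058 L/cmH2O = 0.638 s.
Exhaled fraction f = 1 − e^(−t/τ) → t = −τ·ln(1 − f) = −0.638·ln(0.14) = 1.254 s.

1.25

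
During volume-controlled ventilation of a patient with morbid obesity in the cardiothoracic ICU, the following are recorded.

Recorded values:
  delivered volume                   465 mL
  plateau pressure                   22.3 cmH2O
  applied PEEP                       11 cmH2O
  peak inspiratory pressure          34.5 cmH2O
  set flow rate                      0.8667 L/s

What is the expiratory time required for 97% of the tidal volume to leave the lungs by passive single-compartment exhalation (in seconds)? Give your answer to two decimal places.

2.03

R = (PIP − Pplat)/V̇ = (34.5 − 22.3) / 0.8667 = 12.2/0.8667 = 14.076 cmH2O·s/L.
C = Vt/(Pplat − PEEP) = 465.0 / (22.3 − 11) = 465.0/11.3 = 41.15 mL/cmH2O.
τ = R × C = 14.076 × 0.04115 L/cmH2O = 0.5792 s.
t = −τ·ln(1 − 0.97) = −0.5792·ln(0.03) = 2.031 s.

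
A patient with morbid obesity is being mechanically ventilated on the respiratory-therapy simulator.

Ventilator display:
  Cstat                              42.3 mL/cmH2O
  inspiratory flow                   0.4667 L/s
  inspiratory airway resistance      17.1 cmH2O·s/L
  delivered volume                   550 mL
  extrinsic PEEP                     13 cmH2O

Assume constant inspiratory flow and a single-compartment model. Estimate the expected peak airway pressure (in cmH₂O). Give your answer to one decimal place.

34.0

Equation of motion (constant flow): PIP = Vt/C + R·V̇ + PEEP.
PIP = 550/42.3 + 17.1×0.4667 + 13 = 13.002 + 7.981 + 13 = 33.983 cmH2O.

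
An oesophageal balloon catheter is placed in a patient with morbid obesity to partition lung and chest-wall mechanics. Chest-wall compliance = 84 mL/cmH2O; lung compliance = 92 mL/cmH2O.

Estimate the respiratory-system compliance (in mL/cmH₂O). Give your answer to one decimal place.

43.9

Lung and chest wall are elastances in series: 1/Crs = 1/CL + 1/Ccw.
1/Crs = 1/92 + 1/84 = 0.02277.
Crs = 43.917 mL/cmH2O.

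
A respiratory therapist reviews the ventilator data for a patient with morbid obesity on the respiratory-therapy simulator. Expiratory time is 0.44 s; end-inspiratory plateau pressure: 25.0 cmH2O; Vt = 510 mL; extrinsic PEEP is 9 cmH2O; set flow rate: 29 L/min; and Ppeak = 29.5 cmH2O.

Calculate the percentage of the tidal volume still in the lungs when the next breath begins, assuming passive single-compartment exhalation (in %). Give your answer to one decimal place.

Flow: 29 L/min ÷ 60 = 0.4833 L/s.
R = (PIP − Pplat)/V̇ = (29.5 − 25.0) / 0.4833 = 4.5/0.4833 = 9.311 cmH2O·s/L.
C = Vt/(Pplat − PEEP) = 510.0 / (25.0 − 9) = 510.0/16.0 = 31.875 mL/cmH2O.
τ = R × C = 9.311 × 0.03188 L/cmH2O = 0.2968 s.
Fraction remaining at end-expiration = e^(−Te/τ) = e^(−0.44/0.2968) = 0.2271 → 22.71%.

22.7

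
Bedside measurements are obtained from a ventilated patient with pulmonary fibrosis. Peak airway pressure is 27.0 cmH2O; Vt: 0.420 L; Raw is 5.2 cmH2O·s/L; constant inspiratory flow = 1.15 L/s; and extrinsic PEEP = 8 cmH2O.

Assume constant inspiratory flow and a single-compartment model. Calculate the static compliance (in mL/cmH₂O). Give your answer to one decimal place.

Equation of motion (constant flow): PIP = Vt/C + R·V̇ + PEEP.
Vt/C = PIP − R·V̇ − PEEP = 27.0 − 5.2×1.15 − 8 = 27.0 − 5.98 − 8 = 13.02 cmH2O.
C = Vt / 13.02 = 420 / 13.02 = 32.258 mL/cmH2O.

32.3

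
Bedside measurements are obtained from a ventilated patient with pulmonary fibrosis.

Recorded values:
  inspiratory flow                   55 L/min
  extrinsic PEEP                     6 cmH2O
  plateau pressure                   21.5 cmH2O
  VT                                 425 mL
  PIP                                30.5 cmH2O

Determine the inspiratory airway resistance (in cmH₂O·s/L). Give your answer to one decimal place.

9.8

Flow: 55 L/min ÷ 60 = 0.9167 L/s.
Raw = (PIP − Pplat) / flow = (30.5 − 21.5) / 0.9167 = 9.0 / 0.9167 = 9.818 cmH2O·s/L.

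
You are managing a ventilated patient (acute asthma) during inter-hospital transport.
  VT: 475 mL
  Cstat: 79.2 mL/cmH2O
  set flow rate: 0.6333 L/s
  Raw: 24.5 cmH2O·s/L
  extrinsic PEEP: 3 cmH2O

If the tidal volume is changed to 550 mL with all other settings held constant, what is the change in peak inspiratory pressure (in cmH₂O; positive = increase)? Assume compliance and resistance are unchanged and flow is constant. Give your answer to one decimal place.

PIP = Vt/C + R·V̇ + PEEP (constant-flow equation of motion).
Only the elastic term changes: ΔPIP = ΔVt / C = (550 − 475) / 79.2 = 0.947 cmH2O.

0.9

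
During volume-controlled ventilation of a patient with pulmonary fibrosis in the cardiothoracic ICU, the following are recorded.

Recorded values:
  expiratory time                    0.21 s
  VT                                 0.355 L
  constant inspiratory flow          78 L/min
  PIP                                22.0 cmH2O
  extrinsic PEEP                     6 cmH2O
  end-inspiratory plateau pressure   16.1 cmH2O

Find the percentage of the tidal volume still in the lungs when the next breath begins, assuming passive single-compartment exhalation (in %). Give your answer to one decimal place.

26.8

Flow: 78 L/min ÷ 60 = 1.3 L/s.
R = (PIP − Pplat)/V̇ = (22.0 − 16.1) / 1.3 = 5.9/1.3 = 4.538 cmH2O·s/L.
C = Vt/(Pplat − PEEP) = 355.0 / (16.1 − 6) = 355.0/10.1 = 35.149 mL/cmH2O.
τ = R × C = 4.538 × 0.03515 L/cmH2O = 0.1595 s.
Fraction remaining at end-expiration = e^(−Te/τ) = e^(−0.21/0.1595) = 0.268 → 26.8%.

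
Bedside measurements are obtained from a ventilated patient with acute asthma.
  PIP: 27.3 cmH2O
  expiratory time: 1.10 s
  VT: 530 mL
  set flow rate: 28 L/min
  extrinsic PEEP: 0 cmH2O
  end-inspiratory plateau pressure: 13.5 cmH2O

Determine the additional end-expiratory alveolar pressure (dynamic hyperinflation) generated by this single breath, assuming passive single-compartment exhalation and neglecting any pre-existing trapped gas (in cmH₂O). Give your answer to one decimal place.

Flow: 28 L/min ÷ 60 = 0.4667 L/s.
R = (PIP − Pplat)/V̇ = (27.3 − 13.5) / 0.4667 = 13.8/0.4667 = 29.569 cmH2O·s/L.
C = Vt/(Pplat − PEEP) = 530.0 / (13.5 − 0) = 530.0/13.5 = 39.259 mL/cmH2O.
τ = R × C = 29.569 × 0.03926 L/cmH2O = 1.161 s.
Fraction remaining = e^(−Te/τ) = e^(−1.10/1.161) = 0.3877; trapped volume = 530.0 × 0.3877 = 205.48 mL.
Additional alveolar pressure from trapping ≈ V_trapped / C = 205.48 / 39.259 = 5.234 cmH2O.

5.2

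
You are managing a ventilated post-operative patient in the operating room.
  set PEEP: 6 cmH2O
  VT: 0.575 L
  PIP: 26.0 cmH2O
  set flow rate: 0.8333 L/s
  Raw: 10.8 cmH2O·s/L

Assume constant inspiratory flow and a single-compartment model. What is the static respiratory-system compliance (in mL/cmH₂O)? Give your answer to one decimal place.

Equation of motion (constant flow): PIP = Vt/C + R·V̇ + PEEP.
Vt/C = PIP − R·V̇ − PEEP = 26.0 − 10.8×0.8333 − 6 = 26.0 − 9.0 − 6 = 11.0 cmH2O.
C = Vt / 11.0 = 575 / 11.0 = 52.273 mL/cmH2O.

52.3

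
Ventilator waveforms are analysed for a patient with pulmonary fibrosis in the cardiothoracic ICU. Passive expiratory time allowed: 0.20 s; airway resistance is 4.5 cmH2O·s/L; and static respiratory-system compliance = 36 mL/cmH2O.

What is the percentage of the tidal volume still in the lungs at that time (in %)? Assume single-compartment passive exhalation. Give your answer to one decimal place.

τ = R × C = 4.5 × 36 mL/cmH2O = 4.5 × 0.036 L/cmH2O = 0.162 s.
Passive exhalation: V(t)/V₀ = e^(−t/τ) = e^(−0.20/0.162) = 0.291.
Fraction remaining = 0.291 → 29.1%.

29.1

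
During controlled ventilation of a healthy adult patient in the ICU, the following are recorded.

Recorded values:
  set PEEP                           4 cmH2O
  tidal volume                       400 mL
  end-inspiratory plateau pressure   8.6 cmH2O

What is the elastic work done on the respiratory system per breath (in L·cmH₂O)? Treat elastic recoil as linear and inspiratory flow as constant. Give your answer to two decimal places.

Elastic work ≈ ½ × (Pplat − PEEP) × Vt = 0.5 × (8.6 − 4) × 0.400 L = 0.5 × 4.6 × 0.400 = 0.92 L·cmH2O.

0.92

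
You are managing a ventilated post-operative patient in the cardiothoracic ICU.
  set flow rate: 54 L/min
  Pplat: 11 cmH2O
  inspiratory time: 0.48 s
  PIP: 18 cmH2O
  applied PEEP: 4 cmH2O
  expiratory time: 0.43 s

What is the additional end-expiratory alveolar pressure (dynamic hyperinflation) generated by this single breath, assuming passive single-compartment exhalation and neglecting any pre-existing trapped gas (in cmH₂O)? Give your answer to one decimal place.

Flow: 54 L/min ÷ 60 = 0.9 L/s.
Vt = flow × Ti = 0.9 L/s × 0.48 s × 1000 mL/L = 432.0 mL.
R = (PIP − Pplat)/V̇ = (18 − 11) / 0.9 = 7.0/0.9 = 7.778 cmH2O·s/L.
C = Vt/(Pplat − PEEP) = 432.0 / (11 − 4) = 432.0/7.0 = 61.714 mL/cmH2O.
τ = R × C = 7.778 × 0.06171 L/cmH2O = 0.48 s.
Fraction remaining = e^(−Te/τ) = e^(−0.43/0.48) = 0.4083; trapped volume = 432.0 × 0.4083 = 176.39 mL.
Additional alveolar pressure from trapping ≈ V_trapped / C = 176.39 / 61.714 = 2.858 cmH2O.

2.9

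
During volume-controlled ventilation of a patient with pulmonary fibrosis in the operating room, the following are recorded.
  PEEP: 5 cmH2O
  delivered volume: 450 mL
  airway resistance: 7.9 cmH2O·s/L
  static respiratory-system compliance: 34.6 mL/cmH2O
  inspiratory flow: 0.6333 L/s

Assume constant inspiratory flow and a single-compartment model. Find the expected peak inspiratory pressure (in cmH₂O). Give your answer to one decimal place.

23.0

Equation of motion (constant flow): PIP = Vt/C + R·V̇ + PEEP.
PIP = 450/34.6 + 7.9×0.6333 + 5 = 13.006 + 5.003 + 5 = 23.009 cmH2O.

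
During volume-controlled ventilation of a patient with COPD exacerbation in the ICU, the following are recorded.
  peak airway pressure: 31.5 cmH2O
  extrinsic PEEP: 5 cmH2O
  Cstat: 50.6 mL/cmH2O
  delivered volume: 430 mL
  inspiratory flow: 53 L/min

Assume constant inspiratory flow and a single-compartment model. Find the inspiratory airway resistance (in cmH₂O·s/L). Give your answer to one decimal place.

20.4

Flow: 53 L/min ÷ 60 = 0.8833 L/s.
Equation of motion (constant flow): PIP = Vt/C + R·V̇ + PEEP.
R·V̇ = PIP − Vt/C − PEEP = 31.5 − 430/50.6 − 5 = 31.5 − 8.498 − 5 = 18.002 cmH2O.
R = 18.002 / 0.8833 = 20.38 cmH2O·s/L.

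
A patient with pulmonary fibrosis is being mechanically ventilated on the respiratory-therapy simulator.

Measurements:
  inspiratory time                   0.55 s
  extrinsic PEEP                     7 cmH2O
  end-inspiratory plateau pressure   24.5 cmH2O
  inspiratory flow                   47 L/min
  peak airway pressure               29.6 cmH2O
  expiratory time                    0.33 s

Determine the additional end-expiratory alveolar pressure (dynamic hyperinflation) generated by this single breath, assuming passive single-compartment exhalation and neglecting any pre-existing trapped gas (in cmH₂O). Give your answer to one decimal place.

Flow: 47 L/min ÷ 60 = 0.7833 L/s.
Vt = flow × Ti = 0.7833 L/s × 0.55 s × 1000 mL/L = 430.82 mL.
R = (PIP − Pplat)/V̇ = (29.6 − 24.5) / 0.7833 = 5.1/0.7833 = 6.511 cmH2O·s/L.
C = Vt/(Pplat − PEEP) = 430.82 / (24.5 − 7) = 430.82/17.5 = 24.618 mL/cmH2O.
τ = R × C = 6.511 × 0.02462 L/cmH2O = 0.1603 s.
Fraction remaining = e^(−Te/τ) = e^(−0.33/0.1603) = 0.1276; trapped volume = 430.82 × 0.1276 = 54.973 mL.
Additional alveolar pressure from trapping ≈ V_trapped / C = 54.973 / 24.618 = 2.233 cmH2O.

2.2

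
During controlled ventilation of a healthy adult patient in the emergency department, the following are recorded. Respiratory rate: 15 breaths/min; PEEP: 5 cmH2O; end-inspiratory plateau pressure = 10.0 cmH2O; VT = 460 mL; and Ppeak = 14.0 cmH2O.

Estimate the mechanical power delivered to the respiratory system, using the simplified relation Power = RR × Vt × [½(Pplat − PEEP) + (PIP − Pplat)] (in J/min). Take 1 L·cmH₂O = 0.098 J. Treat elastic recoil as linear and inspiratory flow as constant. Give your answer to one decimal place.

Per-breath work = Vt × [½(Pplat−PEEP) + (PIP−Pplat)] = 0.460 × [0.5×5.0 + 4.0] = 0.460 × 6.5 = 2.99 L·cmH2O.
Power = 15 × 2.99 = 44.85 L·cmH2O/min.
× 0.098 J/(L·cmH2O) → 4.395 J/min.

4.4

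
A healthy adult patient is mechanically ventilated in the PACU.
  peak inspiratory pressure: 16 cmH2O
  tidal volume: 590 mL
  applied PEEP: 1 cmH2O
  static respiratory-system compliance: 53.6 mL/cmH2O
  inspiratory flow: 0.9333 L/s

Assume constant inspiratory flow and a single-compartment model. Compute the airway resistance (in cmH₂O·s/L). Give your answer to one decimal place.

Equation of motion (constant flow): PIP = Vt/C + R·V̇ + PEEP.
R·V̇ = PIP − Vt/C − PEEP = 16 − 590/53.6 − 1 = 16 − 11.007 − 1 = 3.993 cmH2O.
R = 3.993 / 0.9333 = 4.278 cmH2O·s/L.

4.3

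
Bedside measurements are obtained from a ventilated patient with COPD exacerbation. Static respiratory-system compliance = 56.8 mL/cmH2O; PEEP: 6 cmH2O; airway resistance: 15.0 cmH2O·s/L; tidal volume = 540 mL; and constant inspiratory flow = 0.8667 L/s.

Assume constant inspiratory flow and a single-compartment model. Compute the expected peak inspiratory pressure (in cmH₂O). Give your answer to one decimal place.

Equation of motion (constant flow): PIP = Vt/C + R·V̇ + PEEP.
PIP = 540/56.8 + 15.0×0.8667 + 6 = 9.507 + 13.001 + 6 = 28.508 cmH2O.

28.5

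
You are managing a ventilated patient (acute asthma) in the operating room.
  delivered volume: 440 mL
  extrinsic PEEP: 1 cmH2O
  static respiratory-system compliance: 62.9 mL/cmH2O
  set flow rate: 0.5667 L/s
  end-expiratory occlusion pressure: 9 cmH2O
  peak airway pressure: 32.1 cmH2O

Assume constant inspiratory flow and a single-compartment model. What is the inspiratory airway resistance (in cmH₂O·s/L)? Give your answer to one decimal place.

Total PEEP = 9 cmH2O (set 1 + intrinsic 8); this is the baseline alveolar pressure.
Equation of motion (constant flow): PIP = Vt/C + R·V̇ + PEEP.
R·V̇ = PIP − Vt/C − PEEP = 32.1 − 440/62.9 − 9 = 32.1 − 6.995 − 9 = 16.105 cmH2O.
R = 16.105 / 0.5667 = 28.419 cmH2O·s/L.

28.4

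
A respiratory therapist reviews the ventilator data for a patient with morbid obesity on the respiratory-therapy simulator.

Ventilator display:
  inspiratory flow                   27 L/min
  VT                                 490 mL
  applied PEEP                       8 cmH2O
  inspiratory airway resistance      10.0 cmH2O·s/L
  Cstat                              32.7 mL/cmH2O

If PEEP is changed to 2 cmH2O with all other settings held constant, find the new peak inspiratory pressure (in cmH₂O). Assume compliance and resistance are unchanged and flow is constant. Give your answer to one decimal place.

21.5

Flow: 27 L/min ÷ 60 = 0.45 L/s.
PIP = Vt/C + R·V̇ + PEEP (constant-flow equation of motion).
Only the baseline term changes: ΔPIP = ΔPEEP = 2 − 8 = -6.0 cmH2O.
Original PIP = 490/32.7 + 10.0×0.45 + 8 = 27.485 cmH2O; new PIP = 27.485 + (-6.0) = 21.485 cmH2O.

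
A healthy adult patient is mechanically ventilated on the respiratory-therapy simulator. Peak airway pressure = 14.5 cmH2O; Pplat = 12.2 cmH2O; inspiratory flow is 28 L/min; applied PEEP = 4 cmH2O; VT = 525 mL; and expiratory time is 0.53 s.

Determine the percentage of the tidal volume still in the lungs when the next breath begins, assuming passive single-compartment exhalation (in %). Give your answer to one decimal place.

Flow: 28 L/min ÷ 60 = 0.4667 L/s.
R = (PIP − Pplat)/V̇ = (14.5 − 12.2) / 0.4667 = 2.3/0.4667 = 4.928 cmH2O·s/L.
C = Vt/(Pplat − PEEP) = 525.0 / (12.2 − 4) = 525.0/8.2 = 64.024 mL/cmH2O.
τ = R × C = 4.928 × 0.06402 L/cmH2O = 0.3155 s.
Fraction remaining at end-expiration = e^(−Te/τ) = e^(−0.53/0.3155) = 0.1864 → 18.64%.

18.6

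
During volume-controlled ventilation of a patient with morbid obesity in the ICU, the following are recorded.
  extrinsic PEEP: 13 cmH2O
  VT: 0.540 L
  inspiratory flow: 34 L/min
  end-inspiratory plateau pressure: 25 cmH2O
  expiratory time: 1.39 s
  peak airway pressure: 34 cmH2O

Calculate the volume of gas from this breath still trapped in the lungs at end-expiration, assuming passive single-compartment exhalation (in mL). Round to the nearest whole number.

77

Flow: 34 L/min ÷ 60 = 0.5667 L/s.
R = (PIP − Pplat)/V̇ = (34 − 25) / 0.5667 = 9.0/0.5667 = 15.881 cmH2O·s/L.
C = Vt/(Pplat − PEEP) = 540.0 / (25 − 13) = 540.0/12.0 = 45.0 mL/cmH2O.
τ = R × C = 15.881 × 0.045 L/cmH2O = 0.7146 s.
Fraction remaining = e^(−Te/τ) = e^(−1.39/0.7146) = 0.143.
Trapped volume = 540.0 × 0.143 = 77.22 mL.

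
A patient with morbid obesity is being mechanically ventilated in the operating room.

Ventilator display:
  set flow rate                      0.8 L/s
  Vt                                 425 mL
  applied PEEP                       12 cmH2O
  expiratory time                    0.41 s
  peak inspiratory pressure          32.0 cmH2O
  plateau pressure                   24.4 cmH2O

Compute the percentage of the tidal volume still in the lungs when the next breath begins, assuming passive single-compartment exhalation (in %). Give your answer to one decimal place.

28.4

R = (PIP − Pplat)/V̇ = (32.0 − 24.4) / 0.8 = 7.6/0.8 = 9.5 cmH2O·s/L.
C = Vt/(Pplat − PEEP) = 425.0 / (24.4 − 12) = 425.0/12.4 = 34.274 mL/cmH2O.
τ = R × C = 9.5 × 0.03427 L/cmH2O = 0.3256 s.
Fraction remaining at end-expiration = e^(−Te/τ) = e^(−0.41/0.3256) = 0.2839 → 28.39%.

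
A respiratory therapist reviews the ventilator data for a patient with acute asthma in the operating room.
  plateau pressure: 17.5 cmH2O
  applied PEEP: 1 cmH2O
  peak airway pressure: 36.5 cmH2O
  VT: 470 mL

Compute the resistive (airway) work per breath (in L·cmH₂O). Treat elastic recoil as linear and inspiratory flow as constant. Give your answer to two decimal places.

8.93

With constant inspiratory flow the resistive pressure is constant at PIP − Pplat = 36.5 − 17.5 = 19.0 cmH2O, so resistive work = 19.0 × 0.470 = 8.93 L·cmH2O.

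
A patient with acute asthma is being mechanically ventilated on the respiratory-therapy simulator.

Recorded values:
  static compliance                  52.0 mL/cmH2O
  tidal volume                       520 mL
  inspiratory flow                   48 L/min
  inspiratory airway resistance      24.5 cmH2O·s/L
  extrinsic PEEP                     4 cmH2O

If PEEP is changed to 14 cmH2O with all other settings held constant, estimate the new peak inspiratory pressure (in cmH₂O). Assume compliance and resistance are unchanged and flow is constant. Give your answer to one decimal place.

Flow: 48 L/min ÷ 60 = 0.8 L/s.
PIP = Vt/C + R·V̇ + PEEP (constant-flow equation of motion).
Only the baseline term changes: ΔPIP = ΔPEEP = 14 − 4 = 10.0 cmH2O.
Original PIP = 520/52.0 + 24.5×0.8 + 4 = 33.6 cmH2O; new PIP = 33.6 + (10.0) = 43.6 cmH2O.

43.6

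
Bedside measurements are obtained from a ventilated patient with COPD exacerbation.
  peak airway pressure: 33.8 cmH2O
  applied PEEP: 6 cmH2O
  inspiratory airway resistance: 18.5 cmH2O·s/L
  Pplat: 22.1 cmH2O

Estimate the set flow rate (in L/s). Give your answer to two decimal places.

flow = (PIP − Pplat) / Raw = 11.7 / 18.5 = 0.6324 L/s.

0.63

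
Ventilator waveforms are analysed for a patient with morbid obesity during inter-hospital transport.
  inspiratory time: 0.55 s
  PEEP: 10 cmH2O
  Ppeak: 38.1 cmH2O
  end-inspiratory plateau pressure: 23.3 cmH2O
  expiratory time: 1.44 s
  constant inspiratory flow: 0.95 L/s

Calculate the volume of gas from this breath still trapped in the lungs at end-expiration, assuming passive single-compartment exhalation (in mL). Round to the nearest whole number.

Vt = flow × Ti = 0.95 L/s × 0.55 s × 1000 mL/L = 522.5 mL.
R = (PIP − Pplat)/V̇ = (38.1 − 23.3) / 0.95 = 14.8/0.95 = 15.579 cmH2O·s/L.
C = Vt/(Pplat − PEEP) = 522.5 / (23.3 − 10) = 522.5/13.3 = 39.286 mL/cmH2O.
τ = R × C = 15.579 × 0.03929 L/cmH2O = 0.6121 s.
Fraction remaining = e^(−Te/τ) = e^(−1.44/0.6121) = 0.09513.
Trapped volume = 522.5 × 0.09513 = 49.705 mL.

50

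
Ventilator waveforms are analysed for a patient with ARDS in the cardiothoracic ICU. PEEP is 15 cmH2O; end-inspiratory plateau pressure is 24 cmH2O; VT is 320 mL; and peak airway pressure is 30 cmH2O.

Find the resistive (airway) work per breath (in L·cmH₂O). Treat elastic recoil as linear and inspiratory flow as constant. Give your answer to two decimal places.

1.92

With constant inspiratory flow the resistive pressure is constant at PIP − Pplat = 30 − 24 = 6.0 cmH2O, so resistive work = 6.0 × 0.320 = 1.92 L·cmH2O.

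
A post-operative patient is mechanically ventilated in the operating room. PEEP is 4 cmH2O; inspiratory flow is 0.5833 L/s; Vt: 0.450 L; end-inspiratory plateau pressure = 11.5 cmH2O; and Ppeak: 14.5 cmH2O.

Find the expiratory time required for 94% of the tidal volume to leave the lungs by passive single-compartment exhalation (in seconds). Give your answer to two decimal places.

0.87

R = (PIP − Pplat)/V̇ = (14.5 − 11.5) / 0.5833 = 3.0/0.5833 = 5.143 cmH2O·s/L.
C = Vt/(Pplat − PEEP) = 450.0 / (11.5 − 4) = 450.0/7.5 = 60.0 mL/cmH2O.
τ = R × C = 5.143 × 0.06 L/cmH2O = 0.3086 s.
t = −τ·ln(1 − 0.94) = −0.3086·ln(0.06) = 0.8682 s.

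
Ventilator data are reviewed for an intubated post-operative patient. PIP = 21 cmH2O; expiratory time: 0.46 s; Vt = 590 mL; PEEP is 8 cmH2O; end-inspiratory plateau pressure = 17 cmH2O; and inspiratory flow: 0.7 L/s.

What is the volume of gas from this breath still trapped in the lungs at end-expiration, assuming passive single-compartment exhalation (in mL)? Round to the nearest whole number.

R = (PIP − Pplat)/V̇ = (21 − 17) / 0.7 = 4.0/0.7 = 5.714 cmH2O·s/L.
C = Vt/(Pplat − PEEP) = 590.0 / (17 − 8) = 590.0/9.0 = 65.556 mL/cmH2O.
τ = R × C = 5.714 × 0.06556 L/cmH2O = 0.3746 s.
Fraction remaining = e^(−Te/τ) = e^(−0.46/0.3746) = 0.2929.
Trapped volume = 590.0 × 0.2929 = 172.81 mL.

173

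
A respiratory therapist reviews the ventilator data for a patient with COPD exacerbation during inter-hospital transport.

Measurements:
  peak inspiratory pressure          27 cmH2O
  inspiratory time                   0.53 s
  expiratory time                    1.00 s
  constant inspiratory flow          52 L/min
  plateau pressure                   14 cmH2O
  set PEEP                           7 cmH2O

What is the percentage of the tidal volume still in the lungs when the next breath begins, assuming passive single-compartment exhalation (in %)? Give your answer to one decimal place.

36.2

Flow: 52 L/min ÷ 60 = 0.8667 L/s.
Vt = flow × Ti = 0.8667 L/s × 0.53 s × 1000 mL/L = 459.35 mL.
R = (PIP − Pplat)/V̇ = (27 − 14) / 0.8667 = 13.0/0.8667 = 14.999 cmH2O·s/L.
C = Vt/(Pplat − PEEP) = 459.35 / (14 − 7) = 459.35/7.0 = 65.621 mL/cmH2O.
τ = R × C = 14.999 × 0.06562 L/cmH2O = 0.9842 s.
Fraction remaining at end-expiration = e^(−Te/τ) = e^(−1.00/0.9842) = 0.362 → 36.2%.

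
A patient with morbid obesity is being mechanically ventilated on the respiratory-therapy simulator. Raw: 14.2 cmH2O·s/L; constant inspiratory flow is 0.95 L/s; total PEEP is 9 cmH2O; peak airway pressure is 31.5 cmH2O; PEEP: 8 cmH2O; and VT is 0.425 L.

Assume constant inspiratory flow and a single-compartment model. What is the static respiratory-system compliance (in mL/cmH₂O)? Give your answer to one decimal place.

Total PEEP = 9 cmH2O (set 8 + intrinsic 1); this is the baseline alveolar pressure.
Equation of motion (constant flow): PIP = Vt/C + R·V̇ + PEEP.
Vt/C = PIP − R·V̇ − PEEP = 31.5 − 14.2×0.95 − 9 = 31.5 − 13.49 − 9 = 9.01 cmH2O.
C = Vt / 9.01 = 425 / 9.01 = 47.17 mL/cmH2O.

47.2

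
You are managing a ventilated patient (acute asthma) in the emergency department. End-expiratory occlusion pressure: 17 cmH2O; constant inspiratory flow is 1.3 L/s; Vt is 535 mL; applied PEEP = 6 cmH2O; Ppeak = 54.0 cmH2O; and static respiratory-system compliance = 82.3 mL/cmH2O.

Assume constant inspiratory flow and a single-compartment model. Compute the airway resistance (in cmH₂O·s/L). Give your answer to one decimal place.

Total PEEP = 17 cmH2O (set 6 + intrinsic 11); this is the baseline alveolar pressure.
Equation of motion (constant flow): PIP = Vt/C + R·V̇ + PEEP.
R·V̇ = PIP − Vt/C − PEEP = 54.0 − 535/82.3 − 17 = 54.0 − 6.501 − 17 = 30.499 cmH2O.
R = 30.499 / 1.3 = 23.461 cmH2O·s/L.

23.5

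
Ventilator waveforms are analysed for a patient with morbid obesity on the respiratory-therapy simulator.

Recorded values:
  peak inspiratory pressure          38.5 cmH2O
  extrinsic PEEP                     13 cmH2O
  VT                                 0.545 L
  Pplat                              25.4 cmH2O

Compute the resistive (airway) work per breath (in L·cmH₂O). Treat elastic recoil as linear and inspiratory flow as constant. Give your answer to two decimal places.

7.14

With constant inspiratory flow the resistive pressure is constant at PIP − Pplat = 38.5 − 25.4 = 13.1 cmH2O, so resistive work = 13.1 × 0.545 = 7.14 L·cmH2O.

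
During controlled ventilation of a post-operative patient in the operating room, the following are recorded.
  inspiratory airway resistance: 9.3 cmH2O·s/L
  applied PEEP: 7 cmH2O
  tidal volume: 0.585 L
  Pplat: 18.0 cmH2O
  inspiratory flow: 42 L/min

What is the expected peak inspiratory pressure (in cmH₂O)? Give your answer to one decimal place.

24.5

Flow: 42 L/min ÷ 60 = 0.7 L/s.
PIP = Pplat + Raw × flow = 18.0 + 9.3 × 0.7 = 18.0 + 6.51 = 24.51 cmH2O.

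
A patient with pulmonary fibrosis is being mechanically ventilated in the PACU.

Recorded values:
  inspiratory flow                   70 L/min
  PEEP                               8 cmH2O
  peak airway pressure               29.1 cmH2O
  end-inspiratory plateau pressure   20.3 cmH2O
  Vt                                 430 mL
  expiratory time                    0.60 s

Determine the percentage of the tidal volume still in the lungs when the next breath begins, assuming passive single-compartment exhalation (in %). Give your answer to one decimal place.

10.3

Flow: 70 L/min ÷ 60 = 1.1667 L/s.
R = (PIP − Pplat)/V̇ = (29.1 − 20.3) / 1.1667 = 8.8/1.1667 = 7.543 cmH2O·s/L.
C = Vt/(Pplat − PEEP) = 430.0 / (20.3 − 8) = 430.0/12.3 = 34.959 mL/cmH2O.
τ = R × C = 7.543 × 0.03496 L/cmH2O = 0.2637 s.
Fraction remaining at end-expiration = e^(−Te/τ) = e^(−0.60/0.2637) = 0.1028 → 10.28%.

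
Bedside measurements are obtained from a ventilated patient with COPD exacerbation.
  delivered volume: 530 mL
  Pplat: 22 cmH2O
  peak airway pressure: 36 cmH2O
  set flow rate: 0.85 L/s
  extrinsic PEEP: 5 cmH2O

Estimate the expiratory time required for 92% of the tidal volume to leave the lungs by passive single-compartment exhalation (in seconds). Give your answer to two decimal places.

R = (PIP − Pplat)/V̇ = (36 − 22) / 0.85 = 14.0/0.85 = 16.471 cmH2O·s/L.
C = Vt/(Pplat − PEEP) = 530.0 / (22 − 5) = 530.0/17.0 = 31.176 mL/cmH2O.
τ = R × C = 16.471 × 0.03118 L/cmH2O = 0.5136 s.
t = −τ·ln(1 − 0.92) = −0.5136·ln(0.08) = 1.297 s.

1.30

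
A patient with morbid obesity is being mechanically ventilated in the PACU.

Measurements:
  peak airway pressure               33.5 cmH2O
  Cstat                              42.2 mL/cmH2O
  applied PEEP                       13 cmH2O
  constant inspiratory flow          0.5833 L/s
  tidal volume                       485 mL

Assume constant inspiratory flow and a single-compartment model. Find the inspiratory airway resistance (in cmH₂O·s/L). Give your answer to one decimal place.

Equation of motion (constant flow): PIP = Vt/C + R·V̇ + PEEP.
R·V̇ = PIP − Vt/C − PEEP = 33.5 − 485/42.2 − 13 = 33.5 − 11.493 − 13 = 9.007 cmH2O.
R = 9.007 / 0.5833 = 15.441 cmH2O·s/L.

15.4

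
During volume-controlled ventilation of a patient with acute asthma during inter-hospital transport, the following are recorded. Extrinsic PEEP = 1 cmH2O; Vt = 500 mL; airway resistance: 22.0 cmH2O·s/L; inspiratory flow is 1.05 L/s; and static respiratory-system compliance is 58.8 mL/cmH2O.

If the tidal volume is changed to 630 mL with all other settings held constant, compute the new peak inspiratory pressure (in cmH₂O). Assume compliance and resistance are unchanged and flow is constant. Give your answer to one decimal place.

34.8

PIP = Vt/C + R·V̇ + PEEP (constant-flow equation of motion).
Only the elastic term changes: ΔPIP = ΔVt / C = (630 − 500) / 58.8 = 2.211 cmH2O.
Original PIP = 500/58.8 + 22.0×1.05 + 1 = 32.603 cmH2O; new PIP = 32.603 + (2.211) = 34.814 cmH2O.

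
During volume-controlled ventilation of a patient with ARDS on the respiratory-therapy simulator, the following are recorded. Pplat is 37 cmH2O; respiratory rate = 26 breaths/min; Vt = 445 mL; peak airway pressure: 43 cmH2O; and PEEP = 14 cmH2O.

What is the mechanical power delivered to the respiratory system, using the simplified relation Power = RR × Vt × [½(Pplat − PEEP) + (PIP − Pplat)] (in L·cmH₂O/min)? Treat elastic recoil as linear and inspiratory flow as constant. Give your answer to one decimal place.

Per-breath work = Vt × [½(Pplat−PEEP) + (PIP−Pplat)] = 0.445 × [0.5×23.0 + 6.0] = 0.445 × 17.5 = 7.788 L·cmH2O.
Power = 26 × 7.788 = 202.49 L·cmH2O/min.

202.5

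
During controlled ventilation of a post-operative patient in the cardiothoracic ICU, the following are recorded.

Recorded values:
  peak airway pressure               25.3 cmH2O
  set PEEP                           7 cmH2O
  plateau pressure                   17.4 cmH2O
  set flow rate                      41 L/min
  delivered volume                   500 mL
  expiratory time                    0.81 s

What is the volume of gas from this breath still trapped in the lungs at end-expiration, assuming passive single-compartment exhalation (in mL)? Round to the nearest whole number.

Flow: 41 L/min ÷ 60 = 0.6833 L/s.
R = (PIP − Pplat)/V̇ = (25.3 − 17.4) / 0.6833 = 7.9/0.6833 = 11.562 cmH2O·s/L.
C = Vt/(Pplat − PEEP) = 500.0 / (17.4 − 7) = 500.0/10.4 = 48.077 mL/cmH2O.
τ = R × C = 11.562 × 0.04808 L/cmH2O = 0.5559 s.
Fraction remaining = e^(−Te/τ) = e^(−0.81/0.5559) = 0.2329.
Trapped volume = 500.0 × 0.2329 = 116.45 mL.

116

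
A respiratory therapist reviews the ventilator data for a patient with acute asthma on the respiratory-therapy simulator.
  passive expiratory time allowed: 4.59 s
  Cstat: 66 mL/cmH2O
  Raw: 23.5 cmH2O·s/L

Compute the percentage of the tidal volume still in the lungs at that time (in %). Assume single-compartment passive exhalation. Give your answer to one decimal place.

τ = R × C = 23.5 × 66 mL/cmH2O = 23.5 × 0.066 L/cmH2O = 1.551 s.
Passive exhalation: V(t)/V₀ = e^(−t/τ) = e^(−4.59/1.551) = 0.05185.
Fraction remaining = 0.05185 → 5.185%.

5.2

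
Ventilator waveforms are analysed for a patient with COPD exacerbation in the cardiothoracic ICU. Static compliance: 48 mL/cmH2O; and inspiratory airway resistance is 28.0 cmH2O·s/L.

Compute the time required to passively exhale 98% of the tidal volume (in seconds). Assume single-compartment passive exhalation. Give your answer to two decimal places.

5.26

τ = R × C = 28.0 × 48 mL/cmH2O = 28.0 × 0.048 L/cmH2O = 1.344 s.
Exhaled fraction f = 1 − e^(−t/τ) → t = −τ·ln(1 − f) = −1.344·ln(0.02) = 5.258 s.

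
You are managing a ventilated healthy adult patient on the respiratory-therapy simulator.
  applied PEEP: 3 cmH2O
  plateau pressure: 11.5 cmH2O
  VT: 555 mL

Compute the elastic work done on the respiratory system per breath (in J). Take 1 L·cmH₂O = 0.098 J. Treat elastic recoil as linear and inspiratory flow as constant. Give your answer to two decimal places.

0.23

Elastic work ≈ ½ × (Pplat − PEEP) × Vt = 0.5 × (11.5 − 3) × 0.555 L = 0.5 × 8.5 × 0.555 = 2.359 L·cmH2O.
× 0.098 J/(L·cmH2O) → 0.2312 J.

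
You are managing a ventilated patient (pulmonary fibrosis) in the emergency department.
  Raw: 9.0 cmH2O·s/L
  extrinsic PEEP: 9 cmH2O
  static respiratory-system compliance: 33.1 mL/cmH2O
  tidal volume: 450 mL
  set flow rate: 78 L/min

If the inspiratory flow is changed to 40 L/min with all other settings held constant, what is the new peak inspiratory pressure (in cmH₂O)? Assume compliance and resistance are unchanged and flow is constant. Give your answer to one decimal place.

Flow: 78 L/min ÷ 60 = 1.3 L/s.
New flow: 40 L/min ÷ 60 = 0.6667 L/s.
PIP = Vt/C + R·V̇ + PEEP (constant-flow equation of motion).
Only the resistive term changes: ΔPIP = R × ΔV̇ = 9.0 × (0.6667 − 1.3) = 9.0 × -0.6333 = -5.7 cmH2O.
Original PIP = 450/33.1 + 9.0×1.3 + 9 = 34.295 cmH2O; new PIP = 34.295 + (-5.7) = 28.595 cmH2O.

28.6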